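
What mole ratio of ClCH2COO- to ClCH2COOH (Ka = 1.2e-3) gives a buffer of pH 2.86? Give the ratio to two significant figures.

pKa = -log(1.2 × 10^-3) = 2.921
pH = pKa + log(r) ⇒ log(r) = 2.86 − 2.921 = -0.061
r = [ClCH2COO-]/[ClCH2COOH] = 10^(-0.061) = 0.869

ratio = 0.87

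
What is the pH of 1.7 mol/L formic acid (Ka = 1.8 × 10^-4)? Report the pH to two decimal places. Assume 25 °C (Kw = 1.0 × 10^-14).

pH = 1.76

HCOOH ⇌ HCOO- + H+
Ka = x²/(1.7 − x) = 1.8 × 10^-4
Assume x ≪ 1.7: x ≈ √(1.8 × 10^-4 × 1.7) = 1.75 × 10^-2 M
pH = −log(1.75 × 10^-2) = 1.76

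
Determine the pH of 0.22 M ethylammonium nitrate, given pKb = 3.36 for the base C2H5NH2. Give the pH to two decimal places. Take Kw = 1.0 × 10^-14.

pH = 5.65

C2H5NH3+ is the conjugate acid of the weak base C2H5NH2.
Kb = 10^(−3.36) = 4.37 × 10^-4
Ka = Kw/Kb = 1.0×10^-14 / 4.37 × 10^-4 = 2.29 × 10^-11
From the ICE table, Ka = [H+]²/(0.22 − [H+]) = 2.29 × 10^-11.
Since Ka ≪ C₀, [H+] ≈ √(Ka·C₀) = 2.24 × 10^-6 M.
([H+]/C₀ = 0.001% < 5%, so the approximation holds.)
pH = −log[H+] = −log(2.24 × 10^-6) = 5.65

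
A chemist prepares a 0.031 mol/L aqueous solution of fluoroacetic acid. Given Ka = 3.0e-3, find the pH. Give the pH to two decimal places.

pH = 2.08

FCH2COOH ⇌ FCH2COO- + H+
Let x = [H+] at equilibrium. Ka = x²/(0.031 − x).
x is not negligible relative to C₀; solve x² + 0.003·x − 9.3e-05 = 0.
x = [−0.003 + √(0.003² + 0.000372)]/2 = 8.26 × 10^-3 M
pH = −log[H+] = −log(8.26 × 10^-3) = 2.08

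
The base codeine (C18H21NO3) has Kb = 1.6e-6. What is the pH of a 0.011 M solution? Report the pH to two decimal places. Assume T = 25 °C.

C18H21NO3 + H2O ⇌ C18H22NO3+ + OH-
Kb = x²/(0.011 − x) = 1.6 × 10^-6
Since Kb ≪ C₀, x ≈ √(Kb·C₀) = 1.33 × 10^-4 M.
Check: 1.2% ionized — well under 5%, approximation valid.
pOH = −log(1.33 × 10^-4) = 3.88; pH = 14.00 − 3.88 = 10.12

pH = 10.12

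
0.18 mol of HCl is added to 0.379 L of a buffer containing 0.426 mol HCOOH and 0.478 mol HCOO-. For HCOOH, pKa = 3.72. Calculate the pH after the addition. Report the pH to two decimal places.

Added H+ converts HCOO- to HCOOH: HCOOH → 0.606 mol, HCOO- → 0.298 mol.
pH = pKa + log(n_HCOO-/n_HCOOH) = 3.72 + log(0.298/0.606) = 3.72 + (-0.308)

pH = 3.41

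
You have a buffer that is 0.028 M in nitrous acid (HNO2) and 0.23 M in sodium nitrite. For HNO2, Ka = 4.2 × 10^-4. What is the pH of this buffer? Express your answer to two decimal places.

pKa = −log(4.2 × 10^-4) = 3.377
pH = pKa + log([A⁻]/[HA]) = 3.377 + log(0.23/0.028)
pH = 3.377 + (+0.915) = 4.29

pH = 4.29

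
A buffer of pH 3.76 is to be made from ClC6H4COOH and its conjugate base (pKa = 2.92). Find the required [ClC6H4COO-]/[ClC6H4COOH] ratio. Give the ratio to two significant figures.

ratio = 6.9

pH = pKa + log(r) ⇒ log(r) = 3.76 − 2.92 = +0.84
r = [ClC6H4COO-]/[ClC6H4COOH] = 10^(+0.84) = 6.92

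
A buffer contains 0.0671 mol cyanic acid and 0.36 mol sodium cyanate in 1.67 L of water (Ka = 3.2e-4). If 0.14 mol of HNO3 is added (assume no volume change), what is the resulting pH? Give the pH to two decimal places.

Added H+ converts OCN- to HOCN: HOCN → 0.207 mol, OCN- → 0.22 mol.
pKa = −log(3.2 × 10^-4) = 3.495
pH = pKa + log(n_OCN-/n_HOCN) = 3.495 + log(0.22/0.207) = 3.495 + (+0.026)

pH = 3.52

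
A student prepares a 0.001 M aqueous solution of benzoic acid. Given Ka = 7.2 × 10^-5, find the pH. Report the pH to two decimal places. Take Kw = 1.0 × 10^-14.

C6H5COOH ⇌ C6H5COO- + H+
Ka = [H+]²/(0.001 − [H+]) = 7.2 × 10^-5
[H+] is not negligible relative to C₀; solve [H+]² + 7.2e-05·[H+] − 7.2e-08 = 0.
[H+] = [−7.2e-05 + √(7.2e-05² + 2.88e-07)]/2 = 2.35 × 10^-4 M
pH = −log(2.35 × 10^-4) = 3.63

pH = 3.63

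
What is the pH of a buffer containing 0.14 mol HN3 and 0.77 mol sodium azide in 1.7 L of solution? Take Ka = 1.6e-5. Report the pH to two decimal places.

pKa = −log(1.6 × 10^-5) = 4.796
Henderson–Hasselbalch: pH = pKa + log([N3-]/[HN3]) = 4.796 + log(0.77/0.14)
pH = 4.796 + (+0.740) = 5.54

pH = 5.54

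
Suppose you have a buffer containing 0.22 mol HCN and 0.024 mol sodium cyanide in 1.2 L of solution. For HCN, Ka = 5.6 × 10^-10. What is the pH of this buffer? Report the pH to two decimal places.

pH = 8.29

pKa = −log(5.6 × 10^-10) = 9.252
Using pH = pKa + log([base]/[acid]) with [base]/[acid] = 0.024/0.22:
pH = 9.252 + (-0.962) = 8.29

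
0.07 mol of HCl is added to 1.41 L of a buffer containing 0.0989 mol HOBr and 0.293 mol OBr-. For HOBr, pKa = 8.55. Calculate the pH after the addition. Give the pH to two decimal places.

pH = 8.67

Added H+ converts OBr- to HOBr: HOBr → 0.169 mol, OBr- → 0.223 mol.
Henderson–Hasselbalch with mole ratio 0.223/0.169: pH = 8.55 + (+0.120)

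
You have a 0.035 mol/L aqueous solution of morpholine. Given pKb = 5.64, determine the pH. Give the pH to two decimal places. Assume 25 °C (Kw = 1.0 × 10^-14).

pH = 10.45

C4H8ONH + H2O ⇌ C4H8ONH2+ + OH-
Kb = 10^(−5.64) = 2.29 × 10^-6
From the ICE table, Kb = [OH-]²/(0.035 − [OH-]) = 2.29 × 10^-6.
Since Kb ≪ C₀, [OH-] ≈ √(Kb·C₀) = 2.83 × 10^-4 M.
([OH-]/C₀ = 0.81% < 5%, so the approximation holds.)
pOH = −log(2.83 × 10^-4) = 3.55; pH = 14.00 − 3.55 = 10.45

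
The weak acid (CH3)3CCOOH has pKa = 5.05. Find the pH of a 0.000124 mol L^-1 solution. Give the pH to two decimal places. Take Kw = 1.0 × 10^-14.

(CH3)3CCOOH ⇌ (CH3)3CCOO- + H+
Ka = 10^(−5.05) = 8.91 × 10^-6
Ka = [H+]²/(0.000124 − [H+]) = 8.91 × 10^-6
[H+] is not negligible relative to C₀; solve [H+]² + 8.91e-06·[H+] − 1.1e-09 = 0.
[H+] = [−8.91e-06 + √(8.91e-06² + 4.42e-09)]/2 = 2.91 × 10^-5 M
pH = −log(2.91 × 10^-5) = 4.54

pH = 4.54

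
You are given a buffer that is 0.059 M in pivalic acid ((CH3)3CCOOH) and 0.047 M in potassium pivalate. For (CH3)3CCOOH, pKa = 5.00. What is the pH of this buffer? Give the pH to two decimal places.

pH = 4.90

Using pH = pKa + log([base]/[acid]) with [base]/[acid] = 0.047/0.059:
pH = 5.00 + (-0.099) = 4.90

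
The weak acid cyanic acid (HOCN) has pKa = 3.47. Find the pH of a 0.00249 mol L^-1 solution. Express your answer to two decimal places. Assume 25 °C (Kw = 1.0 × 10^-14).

pH = 3.12

HOCN ⇌ OCN- + H+
Ka = 10^(−3.47) = 3.39 × 10^-4
Ka = [H+]²/(0.00249 − [H+]) = 3.39 × 10^-4
The 5% rule fails; solving [H+]² + Ka·[H+] − Ka·C₀ = 0 exactly:
[H+] = (−Ka + √(Ka² + 4·Ka·C₀))/2 = 7.65 × 10^-4 M
pH = −log[H+] = −log(7.65 × 10^-4) = 3.12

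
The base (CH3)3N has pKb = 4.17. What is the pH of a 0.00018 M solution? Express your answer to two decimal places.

(CH3)3N + H2O ⇌ (CH3)3NH+ + OH-
Kb = 10^(−4.17) = 6.76 × 10^-5
Let x = [OH-] at equilibrium. Kb = x²/(0.00018 − x).
x is not negligible relative to C₀; solve x² + 6.76e-05·x − 1.22e-08 = 0.
x = (−Kb + √(Kb² + 4·Kb·C₀))/2 = 8.16 × 10^-5 M
pOH = −log(8.16 × 10^-5) = 4.09; pH = 14.00 − 4.09 = 9.91

pH = 9.91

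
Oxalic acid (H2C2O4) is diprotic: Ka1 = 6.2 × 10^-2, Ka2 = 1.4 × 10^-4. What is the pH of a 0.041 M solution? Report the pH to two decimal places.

Since Ka1 ≫ Ka2, the first ionization dominates [H+].
Ka1 = x²/(0.041 − x) = 6.2 × 10^-2
Solving the quadratic: x = (−Ka1 + √(Ka1² + 4·Ka1·C₀))/2 = 2.82 × 10^-2 M
pH = −log(2.82 × 10^-2) = 1.55

pH = 1.55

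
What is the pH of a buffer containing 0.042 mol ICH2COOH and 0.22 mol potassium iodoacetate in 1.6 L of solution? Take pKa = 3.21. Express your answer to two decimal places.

pH = 3.93

pH = pKa + log([A⁻]/[HA]) = 3.21 + log(0.22/0.042)
pH = 3.21 + (+0.719) = 3.93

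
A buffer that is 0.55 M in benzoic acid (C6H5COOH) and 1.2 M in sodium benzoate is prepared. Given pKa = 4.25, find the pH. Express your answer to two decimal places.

Henderson–Hasselbalch: pH = pKa + log([C6H5COO-]/[C6H5COOH]) = 4.25 + log(1.2/0.55)
pH = 4.25 + (+0.339) = 4.59

pH = 4.59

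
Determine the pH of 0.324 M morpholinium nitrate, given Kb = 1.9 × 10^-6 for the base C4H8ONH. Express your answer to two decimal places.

pH = 4.38

C4H8ONH2+ is the conjugate acid of the weak base C4H8ONH.
Ka = Kw/Kb = 1.0×10^-14 / 1.9 × 10^-6 = 5.26 × 10^-9
From the ICE table, Ka = x²/(0.324 − x) = 5.26 × 10^-9.
Assume x ≪ 0.324: x ≈ √(5.26 × 10^-9 × 0.324) = 4.13 × 10^-5 M
(x/C₀ = 0.013% < 5%, so the approximation holds.)
pH = −log[H+] = −log(4.13 × 10^-5) = 4.38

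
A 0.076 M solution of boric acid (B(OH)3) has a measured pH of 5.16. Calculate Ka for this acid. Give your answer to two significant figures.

[H+] = 10^(-5.16) = 6.92 × 10^-6 M
At equilibrium [HA] = 0.076 − 6.92 × 10^-6 = 7.60 × 10^-2 M
Ka = [H+][A-]/[HA] = (6.92 × 10^-6)² / 7.60 × 10^-2 = 6.3 × 10^-10

Ka = 6.3 × 10^-10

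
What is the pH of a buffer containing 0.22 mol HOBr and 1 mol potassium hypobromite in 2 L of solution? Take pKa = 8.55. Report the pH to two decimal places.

pH = pKa + log([A⁻]/[HA]) = 8.55 + log(1/0.22)
pH = 8.55 + (+0.658) = 9.21

pH = 9.21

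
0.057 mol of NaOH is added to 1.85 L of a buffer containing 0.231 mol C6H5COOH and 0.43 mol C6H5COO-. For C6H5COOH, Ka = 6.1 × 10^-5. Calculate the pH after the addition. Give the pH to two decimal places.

After neutralization: n(C6H5COOH) = 0.174 mol, n(C6H5COO-) = 0.487 mol.
pKa = −log(6.1 × 10^-5) = 4.215
pH = pKa + log([A⁻]/[HA]) = 4.215 + log(0.487/0.174) = 4.215 +0.447

pH = 4.66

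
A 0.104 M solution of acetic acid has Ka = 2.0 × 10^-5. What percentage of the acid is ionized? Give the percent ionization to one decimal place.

1.4%

CH3COOH ⇌ CH3COO- + H+; let x = [H+] at equilibrium.
x ≈ √(Ka·C₀) = √(2.0 × 10^-5 × 0.104) = 1.44 × 10^-3 M
Fraction ionized = 1.44 × 10^-3 / 0.104 = 0.0138 → 1.4%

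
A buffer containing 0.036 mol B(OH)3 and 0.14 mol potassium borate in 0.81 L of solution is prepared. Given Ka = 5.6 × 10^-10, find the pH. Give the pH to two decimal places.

pKa = −log(5.6 × 10^-10) = 9.252
Using pH = pKa + log([base]/[acid]) with [base]/[acid] = 0.14/0.036:
pH = 9.252 + (+0.590) = 9.84

pH = 9.84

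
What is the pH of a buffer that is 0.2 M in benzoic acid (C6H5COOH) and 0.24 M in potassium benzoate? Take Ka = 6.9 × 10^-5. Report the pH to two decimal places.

pKa = −log(6.9 × 10^-5) = 4.161
Henderson–Hasselbalch: pH = pKa + log([C6H5COO-]/[C6H5COOH]) = 4.161 + log(0.24/0.2)
pH = 4.161 + (+0.079) = 4.24

pH = 4.24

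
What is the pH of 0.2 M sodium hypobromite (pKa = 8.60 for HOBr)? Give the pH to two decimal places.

pH = 10.95

OBr- is the conjugate base of the weak acid HOBr.
Ka = 10^(−8.60) = 2.51 × 10^-9
Kb = Kw/Ka = 1.0×10^-14 / 2.51 × 10^-9 = 3.98 × 10^-6
Kb = [OH-]²/(0.2 − [OH-]) = 3.98 × 10^-6
Neglecting [OH-] in the denominator: [OH-] = √(3.98 × 10^-6 × 0.2) = 8.92 × 10^-4 M
pOH = −log(8.92 × 10^-4) = 3.05; pH = 14.00 − 3.05 = 10.95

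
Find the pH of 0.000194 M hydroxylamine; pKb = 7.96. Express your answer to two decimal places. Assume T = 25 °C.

NH2OH + H2O ⇌ NH3OH+ + OH-
Kb = 10^(−7.96) = 1.10 × 10^-8
From the ICE table, Kb = [OH-]²/(0.000194 − [OH-]) = 1.10 × 10^-8.
Neglecting [OH-] in the denominator: [OH-] = √(1.10 × 10^-8 × 0.000194) = 1.46 × 10^-6 M
Check: 0.75% ionized — well under 5%, approximation valid.
pOH = −log(1.46 × 10^-6) = 5.84; pH = 14.00 − 5.84 = 8.16

pH = 8.16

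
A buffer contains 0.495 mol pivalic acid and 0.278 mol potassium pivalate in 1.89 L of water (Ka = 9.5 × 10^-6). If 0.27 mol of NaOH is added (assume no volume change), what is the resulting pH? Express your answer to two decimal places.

pH = 5.41

After neutralization: n((CH3)3CCOOH) = 0.225 mol, n((CH3)3CCOO-) = 0.548 mol.
pKa = −log(9.5 × 10^-6) = 5.022
Henderson–Hasselbalch with mole ratio 0.548/0.225: pH = 5.022 + (+0.387)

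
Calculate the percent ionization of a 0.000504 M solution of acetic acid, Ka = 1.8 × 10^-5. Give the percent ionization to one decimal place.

17.2%

CH3COOH ⇌ CH3COO- + H+; let x = [H+] at equilibrium.
Ka = x²/(C₀ − x); solving the quadratic gives x = 8.67 × 10^-5 M.
% ionization = x/C₀ × 100% = 8.67 × 10^-5/0.000504 × 100% = 17.2%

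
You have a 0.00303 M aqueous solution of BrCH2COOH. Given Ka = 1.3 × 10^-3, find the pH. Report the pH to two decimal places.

BrCH2COOH ⇌ BrCH2COO- + H+
From the ICE table, Ka = [H+]²/(0.00303 − [H+]) = 1.3 × 10^-3.
[H+] is not negligible relative to C₀; solve [H+]² + 0.0013·[H+] − 3.94e-06 = 0.
[H+] = (−Ka + √(Ka² + 4·Ka·C₀))/2 = 1.44 × 10^-3 M
pH = −log[H+] = −log(1.44 × 10^-3) = 2.84

pH = 2.84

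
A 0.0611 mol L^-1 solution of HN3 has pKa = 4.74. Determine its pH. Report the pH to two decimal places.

pH = 2.98

HN3 ⇌ N3- + H+
Ka = 10^(−4.74) = 1.82 × 10^-5
Ka = [H+]²/(0.0611 − [H+]) = 1.82 × 10^-5
Neglecting [H+] in the denominator: [H+] = √(1.82 × 10^-5 × 0.0611) = 1.05 × 10^-3 M
([H+]/C₀ = 1.7% < 5%, so the approximation holds.)
pH = −log[H+] = −log(1.05 × 10^-3) = 2.98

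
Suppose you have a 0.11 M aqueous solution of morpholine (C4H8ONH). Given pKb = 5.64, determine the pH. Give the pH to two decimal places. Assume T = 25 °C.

C4H8ONH + H2O ⇌ C4H8ONH2+ + OH-
Kb = 10^(−5.64) = 2.29 × 10^-6
Kb = x²/(0.11 − x) = 2.29 × 10^-6
Since Kb ≪ C₀, x ≈ √(Kb·C₀) = 5.02 × 10^-4 M.
Check: 0.46% ionized — well under 5%, approximation valid.
pOH = 3.30, so pH = 14.00 − pOH = 10.70

pH = 10.70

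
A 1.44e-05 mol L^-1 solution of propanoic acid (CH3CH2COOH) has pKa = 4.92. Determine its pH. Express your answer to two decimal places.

pH = 5.07

CH3CH2COOH ⇌ CH3CH2COO- + H+
Ka = 10^(−4.92) = 1.20 × 10^-5
Ka = [H+]²/(1.44e-05 − [H+]) = 1.20 × 10^-5
The 5% rule fails; solving [H+]² + Ka·[H+] − Ka·C₀ = 0 exactly:
[H+] = [−1.2e-05 + √(1.2e-05² + 6.91e-10)]/2 = 8.45 × 10^-6 M
pH = −log[H+] = −log(8.45 × 10^-6) = 5.07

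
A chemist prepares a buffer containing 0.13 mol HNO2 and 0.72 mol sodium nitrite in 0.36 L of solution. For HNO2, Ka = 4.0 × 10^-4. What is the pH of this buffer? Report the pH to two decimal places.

pH = 4.14

pKa = −log(4.0 × 10^-4) = 3.398
pH = pKa + log([A⁻]/[HA]) = 3.398 + log(0.72/0.13)
pH = 3.398 + (+0.743) = 4.14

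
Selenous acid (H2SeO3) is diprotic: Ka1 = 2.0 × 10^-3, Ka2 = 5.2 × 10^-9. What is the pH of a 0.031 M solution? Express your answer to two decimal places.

pH = 2.16

Since Ka1 ≫ Ka2, the first ionization dominates [H+].
Ka1 = x²/(0.031 − x) = 2.0 × 10^-3
Solving the quadratic: x = (−Ka1 + √(Ka1² + 4·Ka1·C₀))/2 = 6.94 × 10^-3 M
pH = −log(6.94 × 10^-3) = 2.16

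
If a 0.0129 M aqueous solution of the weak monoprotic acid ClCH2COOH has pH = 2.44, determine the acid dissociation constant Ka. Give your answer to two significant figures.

Ka = 1.4 × 10^-3

[H+] = 10^(-2.44) = 3.63 × 10^-3 M
At equilibrium [HA] = 0.0129 − 3.63 × 10^-3 = 9.27 × 10^-3 M
Ka = [H+][A-]/[HA] = (3.63 × 10^-3)² / 9.27 × 10^-3 = 1.4 × 10^-3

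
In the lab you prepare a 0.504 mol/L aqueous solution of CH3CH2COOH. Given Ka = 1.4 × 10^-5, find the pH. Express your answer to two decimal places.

pH = 2.58

CH3CH2COOH ⇌ CH3CH2COO- + H+
From the ICE table, Ka = x²/(0.504 − x) = 1.4 × 10^-5.
Neglecting x in the denominator: x = √(1.4 × 10^-5 × 0.504) = 2.66 × 10^-3 M
(x/C₀ = 0.53% < 5%, so the approximation holds.)
pH = −log(2.66 × 10^-3) = 2.58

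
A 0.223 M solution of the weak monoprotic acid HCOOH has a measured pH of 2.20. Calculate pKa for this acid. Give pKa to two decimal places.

[H+] = 10^(-2.20) = 6.31 × 10^-3 M
At equilibrium [HA] = 0.223 − 6.31 × 10^-3 = 2.17 × 10^-1 M
Ka = [H+][A-]/[HA] = (6.31 × 10^-3)² / 2.17 × 10^-1 = 1.83 × 10^-4
pKa = -log(1.83 × 10^-4) = 3.74

pKa = 3.74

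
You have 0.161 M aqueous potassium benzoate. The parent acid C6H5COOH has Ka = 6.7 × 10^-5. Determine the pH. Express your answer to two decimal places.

C6H5COO- is the conjugate base of the weak acid C6H5COOH.
Kb = Kw/Ka = 1.0×10^-14 / 6.7 × 10^-5 = 1.49 × 10^-10
Kb = x²/(0.161 − x) = 1.49 × 10^-10
Assume x ≪ 0.161: x ≈ √(1.49 × 10^-10 × 0.161) = 4.90 × 10^-6 M
pOH = −log(4.90 × 10^-6) = 5.31; pH = 14.00 − 5.31 = 8.69

pH = 8.69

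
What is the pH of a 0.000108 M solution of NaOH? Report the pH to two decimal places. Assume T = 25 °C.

pH = 10.03

NaOH is a strong base; [OH-] = 0.000108 M.
pOH = -log(0.000108) = 3.97
pH = 14.00 - 3.97 = 10.03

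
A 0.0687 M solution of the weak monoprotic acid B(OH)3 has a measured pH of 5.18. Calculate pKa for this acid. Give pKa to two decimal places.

pKa = 9.20

[H+] = 10^(-5.18) = 6.61 × 10^-6 M
At equilibrium [HA] = 0.0687 − 6.61 × 10^-6 = 6.87 × 10^-2 M
Ka = [H+][A-]/[HA] = (6.61 × 10^-6)² / 6.87 × 10^-2 = 6.36 × 10^-10
pKa = -log(6.36 × 10^-10) = 9.20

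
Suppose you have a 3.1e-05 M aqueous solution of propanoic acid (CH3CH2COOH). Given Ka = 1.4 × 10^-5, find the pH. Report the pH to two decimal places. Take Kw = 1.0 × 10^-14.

CH3CH2COOH ⇌ CH3CH2COO- + H+
From the ICE table, Ka = [H+]²/(3.1e-05 − [H+]) = 1.4 × 10^-5.
The 5% rule fails; solving [H+]² + Ka·[H+] − Ka·C₀ = 0 exactly:
[H+] = [−1.4e-05 + √(1.4e-05² + 1.74e-09)]/2 = 1.50 × 10^-5 M
pH = −log(1.50 × 10^-5) = 4.82

pH = 4.82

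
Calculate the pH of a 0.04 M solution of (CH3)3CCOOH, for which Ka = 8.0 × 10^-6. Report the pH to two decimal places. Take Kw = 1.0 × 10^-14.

(CH3)3CCOOH ⇌ (CH3)3CCOO- + H+
From the ICE table, Ka = x²/(0.04 − x) = 8.0 × 10^-6.
Since Ka ≪ C₀, x ≈ √(Ka·C₀) = 5.66 × 10^-4 M.
pH = −log[H+] = −log(5.66 × 10^-4) = 3.25

pH = 3.25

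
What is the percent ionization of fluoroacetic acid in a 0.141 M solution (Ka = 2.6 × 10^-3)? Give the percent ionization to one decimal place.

FCH2COOH ⇌ FCH2COO- + H+; let x = [H+] at equilibrium.
Ka = x²/(C₀ − x); solving the quadratic gives x = 1.79 × 10^-2 M.
% ionization = x/C₀ × 100% = 1.79 × 10^-2/0.141 × 100% = 12.7%

12.7%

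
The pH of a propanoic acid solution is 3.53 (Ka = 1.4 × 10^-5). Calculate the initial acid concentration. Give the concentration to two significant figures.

[H+] = 10^(-3.53) = 2.95 × 10^-4 M = x
Ka = x²/(C₀ − x) ⇒ C₀ = x + x²/Ka
C₀ = 2.95 × 10^-4 + (2.95 × 10^-4)²/(1.4 × 10^-5) = 6.51 × 10^-3 M

C₀ = 6.5 × 10^-3 M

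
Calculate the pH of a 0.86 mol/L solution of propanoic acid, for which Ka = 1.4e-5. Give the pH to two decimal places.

pH = 2.46

CH3CH2COOH ⇌ CH3CH2COO- + H+
From the ICE table, Ka = [H+]²/(0.86 − [H+]) = 1.4 × 10^-5.
Since Ka ≪ C₀, [H+] ≈ √(Ka·C₀) = 3.47 × 10^-3 M.
([H+]/C₀ = 0.4% < 5%, so the approximation holds.)
pH = −log(3.47 × 10^-3) = 2.46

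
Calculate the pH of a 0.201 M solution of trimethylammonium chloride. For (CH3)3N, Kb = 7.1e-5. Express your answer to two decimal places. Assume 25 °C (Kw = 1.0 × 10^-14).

pH = 5.27

(CH3)3NH+ is the conjugate acid of the weak base (CH3)3N.
Ka = Kw/Kb = 1.0×10^-14 / 7.1 × 10^-5 = 1.41 × 10^-10
From the ICE table, Ka = [H+]²/(0.201 − [H+]) = 1.41 × 10^-10.
Since Ka ≪ C₀, [H+] ≈ √(Ka·C₀) = 5.32 × 10^-6 M.
pH = −log[H+] = −log(5.32 × 10^-6) = 5.27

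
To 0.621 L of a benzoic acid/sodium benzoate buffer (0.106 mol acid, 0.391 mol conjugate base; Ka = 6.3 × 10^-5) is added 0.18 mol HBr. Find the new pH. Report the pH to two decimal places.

pH = 4.07

Added H+ converts C6H5COO- to C6H5COOH: C6H5COOH → 0.286 mol, C6H5COO- → 0.211 mol.
pKa = −log(6.3 × 10^-5) = 4.201
pH = pKa + log(n_C6H5COO-/n_C6H5COOH) = 4.201 + log(0.211/0.286) = 4.201 + (-0.132)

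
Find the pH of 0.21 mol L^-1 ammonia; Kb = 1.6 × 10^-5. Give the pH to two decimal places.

NH3 + H2O ⇌ NH4+ + OH-
From the ICE table, Kb = x²/(0.21 − x) = 1.6 × 10^-5.
Assume x ≪ 0.21: x ≈ √(1.6 × 10^-5 × 0.21) = 1.83 × 10^-3 M
Check: 0.87% ionized — well under 5%, approximation valid.
pOH = −log(1.83 × 10^-3) = 2.74; pH = 14.00 − 2.74 = 11.26

pH = 11.26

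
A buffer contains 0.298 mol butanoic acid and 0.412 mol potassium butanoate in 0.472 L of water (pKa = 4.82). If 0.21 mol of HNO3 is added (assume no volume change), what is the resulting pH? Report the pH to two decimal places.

Added H+ converts CH3(CH2)2COO- to CH3(CH2)2COOH: CH3(CH2)2COOH → 0.508 mol, CH3(CH2)2COO- → 0.202 mol.
pH = pKa + log(n_CH3(CH2)2COO-/n_CH3(CH2)2COOH) = 4.82 + log(0.202/0.508) = 4.82 + (-0.401)

pH = 4.42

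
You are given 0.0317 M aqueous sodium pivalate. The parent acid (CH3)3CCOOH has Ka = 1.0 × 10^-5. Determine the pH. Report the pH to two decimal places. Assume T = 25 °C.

pH = 8.75

(CH3)3CCOO- is the conjugate base of the weak acid (CH3)3CCOOH.
Kb = Kw/Ka = 1.0×10^-14 / 1.0 × 10^-5 = 1.00 × 10^-9
Kb = x²/(0.0317 − x) = 1.00 × 10^-9
Since Kb ≪ C₀, x ≈ √(Kb·C₀) = 5.63 × 10^-6 M.
(x/C₀ = 0.018% < 5%, so the approximation holds.)
pOH = 5.25, so pH = 14.00 − pOH = 8.75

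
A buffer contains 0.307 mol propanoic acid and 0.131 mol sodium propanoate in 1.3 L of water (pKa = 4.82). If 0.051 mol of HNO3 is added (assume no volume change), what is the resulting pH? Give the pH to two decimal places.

pH = 4.17

After neutralization: n(CH3CH2COOH) = 0.358 mol, n(CH3CH2COO-) = 0.08 mol.
Henderson–Hasselbalch with mole ratio 0.08/0.358: pH = 4.82 + (-0.651)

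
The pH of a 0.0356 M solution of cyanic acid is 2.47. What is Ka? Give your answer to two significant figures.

[H+] = 10^(-2.47) = 3.39 × 10^-3 M
At equilibrium [HA] = 0.0356 − 3.39 × 10^-3 = 3.22 × 10^-2 M
Ka = [H+][A-]/[HA] = (3.39 × 10^-3)² / 3.22 × 10^-2 = 3.6 × 10^-4

Ka = 3.6 × 10^-4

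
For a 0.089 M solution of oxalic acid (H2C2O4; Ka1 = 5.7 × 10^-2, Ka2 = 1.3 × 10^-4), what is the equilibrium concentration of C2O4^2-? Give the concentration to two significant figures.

1.3 × 10^-4 M

First ionization gives [H+] ≈ [HC2O4-] = 4.82 × 10^-2 M.
Second step: Ka2 = [H+][C2O4^2-]/[HC2O4-] ≈ [C2O4^2-] (since [H+] ≈ [HC2O4-]).
So [C2O4^2-] ≈ Ka2.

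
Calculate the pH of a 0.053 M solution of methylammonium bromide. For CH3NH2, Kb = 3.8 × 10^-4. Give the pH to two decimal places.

pH = 5.93

CH3NH3+ is the conjugate acid of the weak base CH3NH2.
Ka = Kw/Kb = 1.0×10^-14 / 3.8 × 10^-4 = 2.63 × 10^-11
From the ICE table, Ka = x²/(0.053 − x) = 2.63 × 10^-11.
Neglecting x in the denominator: x = √(2.63 × 10^-11 × 0.053) = 1.18 × 10^-6 M
Check: 0.0022% ionized — well under 5%, approximation valid.
pH = −log[H+] = −log(1.18 × 10^-6) = 5.93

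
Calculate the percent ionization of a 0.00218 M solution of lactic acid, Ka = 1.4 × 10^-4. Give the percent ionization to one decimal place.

22.3%

CH3CH(OH)COOH ⇌ CH3CH(OH)COO- + H+; let x = [H+] at equilibrium.
Ka = x²/(C₀ − x); solving the quadratic gives x = 4.87 × 10^-4 M.
Fraction ionized = 4.87 × 10^-4 / 0.00218 = 0.2234 → 22.3%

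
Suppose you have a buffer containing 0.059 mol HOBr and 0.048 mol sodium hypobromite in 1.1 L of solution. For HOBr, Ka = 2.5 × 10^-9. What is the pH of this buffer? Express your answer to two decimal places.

pH = 8.51

pKa = −log(2.5 × 10^-9) = 8.602
Using pH = pKa + log([base]/[acid]) with [base]/[acid] = 0.048/0.059:
pH = 8.602 + (-0.090) = 8.51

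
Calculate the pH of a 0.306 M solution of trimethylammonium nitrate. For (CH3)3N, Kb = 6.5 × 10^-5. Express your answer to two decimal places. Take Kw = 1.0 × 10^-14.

(CH3)3NH+ is the conjugate acid of the weak base (CH3)3N.
Ka = Kw/Kb = 1.0×10^-14 / 6.5 × 10^-5 = 1.54 × 10^-10
From the ICE table, Ka = [H+]²/(0.306 − [H+]) = 1.54 × 10^-10.
Since Ka ≪ C₀, [H+] ≈ √(Ka·C₀) = 6.86 × 10^-6 M.
([H+]/C₀ = 0.0022% < 5%, so the approximation holds.)
pH = −log[H+] = −log(6.86 × 10^-6) = 5.16

pH = 5.16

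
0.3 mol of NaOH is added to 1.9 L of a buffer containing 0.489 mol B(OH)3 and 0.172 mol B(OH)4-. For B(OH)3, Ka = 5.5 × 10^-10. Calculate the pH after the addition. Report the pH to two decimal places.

After neutralization: n(B(OH)3) = 0.189 mol, n(B(OH)4-) = 0.472 mol.
pKa = −log(5.5 × 10^-10) = 9.260
pH = pKa + log(n_B(OH)4-/n_B(OH)3) = 9.260 + log(0.472/0.189) = 9.260 + (+0.397)

pH = 9.66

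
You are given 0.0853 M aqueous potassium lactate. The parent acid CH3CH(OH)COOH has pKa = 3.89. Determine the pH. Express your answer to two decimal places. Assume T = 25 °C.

CH3CH(OH)COO- is the conjugate base of the weak acid CH3CH(OH)COOH.
Ka = 10^(−3.89) = 1.29 × 10^-4
Kb = Kw/Ka = 1.0×10^-14 / 1.29 × 10^-4 = 7.75 × 10^-11
Let x = [OH-] at equilibrium. Kb = x²/(0.0853 − x).
Neglecting x in the denominator: x = √(7.75 × 10^-11 × 0.0853) = 2.57 × 10^-6 M
(x/C₀ = 0.003% < 5%, so the approximation holds.)
pOH = 5.59, so pH = 14.00 − pOH = 8.41

pH = 8.41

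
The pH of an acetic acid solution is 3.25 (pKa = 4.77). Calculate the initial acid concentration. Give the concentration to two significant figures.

[H+] = 10^(-3.25) = 5.62 × 10^-4 M = x
Ka = 10^(−4.77) = 1.70 × 10^-5
Ka = x²/(C₀ − x) ⇒ C₀ = x + x²/Ka
C₀ = 5.62 × 10^-4 + (5.62 × 10^-4)²/(1.70 × 10^-5) = 1.91 × 10^-2 M

C₀ = 1.9 × 10^-2 M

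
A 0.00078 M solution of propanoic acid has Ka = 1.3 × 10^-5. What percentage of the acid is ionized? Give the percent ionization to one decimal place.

CH3CH2COOH ⇌ CH3CH2COO- + H+; let x = [H+] at equilibrium.
Ka = x²/(C₀ − x); solving the quadratic gives x = 9.44 × 10^-5 M.
% ionization = x/C₀ × 100% = 9.44 × 10^-5/0.00078 × 100% = 12.1%

12.1%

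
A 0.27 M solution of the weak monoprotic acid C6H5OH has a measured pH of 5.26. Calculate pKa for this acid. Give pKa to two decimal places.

pKa = 9.95

[H+] = 10^(-5.26) = 5.50 × 10^-6 M
At equilibrium [HA] = 0.27 − 5.50 × 10^-6 = 2.70 × 10^-1 M
Ka = [H+][A-]/[HA] = (5.50 × 10^-6)² / 2.70 × 10^-1 = 1.12 × 10^-10
pKa = -log(1.12 × 10^-10) = 9.95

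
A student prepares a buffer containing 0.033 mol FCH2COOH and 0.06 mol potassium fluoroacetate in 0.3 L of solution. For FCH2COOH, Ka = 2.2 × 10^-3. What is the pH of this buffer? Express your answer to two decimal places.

pKa = −log(2.2 × 10^-3) = 2.658
Using pH = pKa + log([base]/[acid]) with [base]/[acid] = 0.06/0.033:
pH = 2.658 + (+0.260) = 2.92

pH = 2.92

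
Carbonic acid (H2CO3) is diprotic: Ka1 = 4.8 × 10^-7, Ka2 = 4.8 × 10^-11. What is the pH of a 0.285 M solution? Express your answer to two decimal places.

pH = 3.43

Ka1 ≫ Ka2, so treat the first dissociation as the only significant source of H+.
Ka1 = x²/(0.285 − x) = 4.8 × 10^-7
x ≈ √(4.8 × 10^-7 × 0.285) = 3.70 × 10^-4 M
pH = −log(3.70 × 10^-4) = 3.43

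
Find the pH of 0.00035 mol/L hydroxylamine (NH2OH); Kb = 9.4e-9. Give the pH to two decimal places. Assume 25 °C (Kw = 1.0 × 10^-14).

pH = 8.26

NH2OH + H2O ⇌ NH3OH+ + OH-
Kb = [OH-]²/(0.00035 − [OH-]) = 9.4 × 10^-9
Assume [OH-] ≪ 0.00035: [OH-] ≈ √(9.4 × 10^-9 × 0.00035) = 1.81 × 10^-6 M
pOH = −log(1.81 × 10^-6) = 5.74; pH = 14.00 − 5.74 = 8.26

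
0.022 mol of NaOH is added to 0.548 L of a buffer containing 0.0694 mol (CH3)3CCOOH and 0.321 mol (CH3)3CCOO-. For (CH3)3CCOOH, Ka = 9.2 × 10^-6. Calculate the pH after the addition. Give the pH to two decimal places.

After neutralization: n((CH3)3CCOOH) = 0.0474 mol, n((CH3)3CCOO-) = 0.343 mol.
pKa = −log(9.2 × 10^-6) = 5.036
pH = pKa + log(n_(CH3)3CCOO-/n_(CH3)3CCOOH) = 5.036 + log(0.343/0.0474) = 5.036 + (+0.860)

pH = 5.90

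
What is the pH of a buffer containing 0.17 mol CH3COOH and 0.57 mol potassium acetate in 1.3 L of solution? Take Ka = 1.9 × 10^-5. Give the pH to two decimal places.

pKa = −log(1.9 × 10^-5) = 4.721
Using pH = pKa + log([base]/[acid]) with [base]/[acid] = 0.57/0.17:
pH = 4.721 + (+0.525) = 5.25

pH = 5.25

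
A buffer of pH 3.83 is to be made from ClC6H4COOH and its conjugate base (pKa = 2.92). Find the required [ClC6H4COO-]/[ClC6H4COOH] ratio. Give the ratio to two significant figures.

ratio = 8.1

pH = pKa + log(r) ⇒ log(r) = 3.83 − 2.92 = +0.91
r = [ClC6H4COO-]/[ClC6H4COOH] = 10^(+0.91) = 8.13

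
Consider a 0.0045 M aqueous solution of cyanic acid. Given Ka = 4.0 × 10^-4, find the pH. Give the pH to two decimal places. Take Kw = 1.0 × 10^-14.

HOCN ⇌ OCN- + H+
From the ICE table, Ka = x²/(0.0045 − x) = 4.0 × 10^-4.
x is not negligible relative to C₀; solve x² + 0.0004·x − 1.8e-06 = 0.
x = (−Ka + √(Ka² + 4·Ka·C₀))/2 = 1.16 × 10^-3 M
pH = −log[H+] = −log(1.16 × 10^-3) = 2.94

pH = 2.94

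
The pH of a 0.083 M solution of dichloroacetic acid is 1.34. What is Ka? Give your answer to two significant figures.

[H+] = 10^(-1.34) = 4.57 × 10^-2 M
At equilibrium [HA] = 0.083 − 4.57 × 10^-2 = 3.73 × 10^-2 M
Ka = [H+][A-]/[HA] = (4.57 × 10^-2)² / 3.73 × 10^-2 = 5.6 × 10^-2

Ka = 5.6 × 10^-2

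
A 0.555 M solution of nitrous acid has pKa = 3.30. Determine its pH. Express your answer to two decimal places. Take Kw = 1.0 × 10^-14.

HNO2 ⇌ NO2- + H+
Ka = 10^(−3.30) = 5.01 × 10^-4
Ka = [H+]²/(0.555 − [H+]) = 5.01 × 10^-4
Assume [H+] ≪ 0.555: [H+] ≈ √(5.01 × 10^-4 × 0.555) = 1.67 × 10^-2 M
pH = −log[H+] = −log(1.67 × 10^-2) = 1.78

pH = 1.78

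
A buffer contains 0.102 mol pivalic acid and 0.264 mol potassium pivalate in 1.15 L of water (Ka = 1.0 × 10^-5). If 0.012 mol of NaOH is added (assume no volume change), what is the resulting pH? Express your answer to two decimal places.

pH = 5.49

OH- converts (CH3)3CCOOH to (CH3)3CCOO-: (CH3)3CCOOH → 0.09 mol, (CH3)3CCOO- → 0.276 mol.
pKa = −log(1.0 × 10^-5) = 5.000
pH = pKa + log(n_(CH3)3CCOO-/n_(CH3)3CCOOH) = 5.000 + log(0.276/0.09) = 5.000 + (+0.487)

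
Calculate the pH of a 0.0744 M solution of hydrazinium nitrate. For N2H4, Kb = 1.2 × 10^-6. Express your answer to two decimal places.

pH = 4.60

N2H5+ is the conjugate acid of the weak base N2H4.
Ka = Kw/Kb = 1.0×10^-14 / 1.2 × 10^-6 = 8.33 × 10^-9
Ka = [H+]²/(0.0744 − [H+]) = 8.33 × 10^-9
Since Ka ≪ C₀, [H+] ≈ √(Ka·C₀) = 2.49 × 10^-5 M.
([H+]/C₀ = 0.033% < 5%, so the approximation holds.)
pH = −log(2.49 × 10^-5) = 4.60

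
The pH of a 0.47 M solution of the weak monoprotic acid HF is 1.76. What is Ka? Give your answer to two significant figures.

Ka = 6.7 × 10^-4

[H+] = 10^(-1.76) = 1.74 × 10^-2 M
At equilibrium [HA] = 0.47 − 1.74 × 10^-2 = 4.53 × 10^-1 M
Ka = [H+][A-]/[HA] = (1.74 × 10^-2)² / 4.53 × 10^-1 = 6.7 × 10^-4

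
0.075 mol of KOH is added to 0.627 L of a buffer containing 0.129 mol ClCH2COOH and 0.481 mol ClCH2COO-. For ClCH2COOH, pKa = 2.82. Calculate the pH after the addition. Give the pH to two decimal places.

pH = 3.83

OH- converts ClCH2COOH to ClCH2COO-: ClCH2COOH → 0.054 mol, ClCH2COO- → 0.556 mol.
Henderson–Hasselbalch with mole ratio 0.556/0.054: pH = 2.82 + (+1.013)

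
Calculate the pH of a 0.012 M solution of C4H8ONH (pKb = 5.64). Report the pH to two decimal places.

C4H8ONH + H2O ⇌ C4H8ONH2+ + OH-
Kb = 10^(−5.64) = 2.29 × 10^-6
Kb = x²/(0.012 − x) = 2.29 × 10^-6
Since Kb ≪ C₀, x ≈ √(Kb·C₀) = 1.66 × 10^-4 M.
pOH = −log(1.66 × 10^-4) = 3.78; pH = 14.00 − 3.78 = 10.22

pH = 10.22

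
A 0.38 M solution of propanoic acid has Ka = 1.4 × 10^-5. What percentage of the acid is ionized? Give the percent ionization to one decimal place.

0.6%

CH3CH2COOH ⇌ CH3CH2COO- + H+; let x = [H+] at equilibrium.
x ≈ √(Ka·C₀) = √(1.4 × 10^-5 × 0.38) = 2.31 × 10^-3 M
Fraction ionized = 2.31 × 10^-3 / 0.38 = 0.0061 → 0.6%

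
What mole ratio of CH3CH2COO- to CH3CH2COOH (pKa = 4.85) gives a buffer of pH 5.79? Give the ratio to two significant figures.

pH = pKa + log(r) ⇒ log(r) = 5.79 − 4.85 = +0.94
r = [CH3CH2COO-]/[CH3CH2COOH] = 10^(+0.94) = 8.71

ratio = 8.7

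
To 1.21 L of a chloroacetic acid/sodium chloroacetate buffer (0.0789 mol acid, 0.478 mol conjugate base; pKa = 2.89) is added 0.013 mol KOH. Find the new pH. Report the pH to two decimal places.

pH = 3.76

After neutralization: n(ClCH2COOH) = 0.0659 mol, n(ClCH2COO-) = 0.491 mol.
Henderson–Hasselbalch with mole ratio 0.491/0.0659: pH = 2.89 + (+0.872)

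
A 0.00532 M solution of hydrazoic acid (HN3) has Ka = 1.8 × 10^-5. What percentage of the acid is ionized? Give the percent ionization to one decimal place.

5.7%

HN3 ⇌ N3- + H+; let x = [H+] at equilibrium.
Solve x² + 1.8e-05x − 9.58e-08 = 0 → x = 3.01 × 10^-4 M
% ionization = x/C₀ × 100% = 3.01 × 10^-4/0.00532 × 100% = 5.7%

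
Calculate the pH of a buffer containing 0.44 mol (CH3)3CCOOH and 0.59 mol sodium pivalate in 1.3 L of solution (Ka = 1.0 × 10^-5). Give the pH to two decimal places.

pKa = −log(1.0 × 10^-5) = 5.000
Henderson–Hasselbalch: pH = pKa + log([(CH3)3CCOO-]/[(CH3)3CCOOH]) = 5.000 + log(0.59/0.44)
pH = 5.000 + (+0.127) = 5.13

pH = 5.13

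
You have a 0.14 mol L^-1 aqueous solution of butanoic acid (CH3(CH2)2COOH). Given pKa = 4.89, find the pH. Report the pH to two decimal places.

pH = 2.87

CH3(CH2)2COOH ⇌ CH3(CH2)2COO- + H+
Ka = 10^(−4.89) = 1.29 × 10^-5
Ka = x²/(0.14 − x) = 1.29 × 10^-5
Neglecting x in the denominator: x = √(1.29 × 10^-5 × 0.14) = 1.34 × 10^-3 M
Check: 0.96% ionized — well under 5%, approximation valid.
pH = −log(1.34 × 10^-3) = 2.87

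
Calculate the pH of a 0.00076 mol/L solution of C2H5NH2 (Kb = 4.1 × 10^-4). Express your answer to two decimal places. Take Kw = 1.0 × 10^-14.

C2H5NH2 + H2O ⇌ C2H5NH3+ + OH-
Kb = x²/(0.00076 − x) = 4.1 × 10^-4
Here C₀/Kb ≈ 1.85, so the small-x approximation fails. Use the quadratic:
x = [−0.00041 + √(0.00041² + 1.25e-06)]/2 = 3.90 × 10^-4 M
pOH = 3.41, so pH = 14.00 − pOH = 10.59

pH = 10.59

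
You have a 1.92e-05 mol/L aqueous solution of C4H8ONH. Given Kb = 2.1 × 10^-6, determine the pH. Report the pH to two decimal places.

C4H8ONH + H2O ⇌ C4H8ONH2+ + OH-
Kb = x²/(1.92e-05 − x) = 2.1 × 10^-6
The 5% rule fails; solving x² + Kb·x − Kb·C₀ = 0 exactly:
x = (−Kb + √(Kb² + 4·Kb·C₀))/2 = 5.39 × 10^-6 M
pOH = −log(5.39 × 10^-6) = 5.27; pH = 14.00 − 5.27 = 8.73

pH = 8.73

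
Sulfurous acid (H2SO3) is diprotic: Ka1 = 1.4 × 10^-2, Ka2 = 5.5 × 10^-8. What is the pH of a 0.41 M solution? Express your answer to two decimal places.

pH = 1.16

Ka1 ≫ Ka2, so treat the first dissociation as the only significant source of H+.
Ka1 = x²/(0.41 − x) = 1.4 × 10^-2
Solving the quadratic: x = (−Ka1 + √(Ka1² + 4·Ka1·C₀))/2 = 6.91 × 10^-2 M
pH = −log(6.91 × 10^-2) = 1.16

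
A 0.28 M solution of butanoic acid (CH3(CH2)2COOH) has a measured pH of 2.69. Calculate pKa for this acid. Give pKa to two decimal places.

pKa = 4.82

[H+] = 10^(-2.69) = 2.04 × 10^-3 M
At equilibrium [HA] = 0.28 − 2.04 × 10^-3 = 2.78 × 10^-1 M
Ka = [H+][A-]/[HA] = (2.04 × 10^-3)² / 2.78 × 10^-1 = 1.50 × 10^-5
pKa = -log(1.50 × 10^-5) = 4.82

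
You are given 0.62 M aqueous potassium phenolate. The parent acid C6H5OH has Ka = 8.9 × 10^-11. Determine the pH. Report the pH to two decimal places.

C6H5O- is the conjugate base of the weak acid C6H5OH.
Kb = Kw/Ka = 1.0×10^-14 / 8.9 × 10^-11 = 1.12 × 10^-4
Let x = [OH-] at equilibrium. Kb = x²/(0.62 − x).
Since Kb ≪ C₀, x ≈ √(Kb·C₀) = 8.33 × 10^-3 M.
(x/C₀ = 1.3% < 5%, so the approximation holds.)
pOH = 2.08, so pH = 14.00 − pOH = 11.92

pH = 11.92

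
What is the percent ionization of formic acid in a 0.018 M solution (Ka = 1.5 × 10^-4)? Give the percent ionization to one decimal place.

8.7%

HCOOH ⇌ HCOO- + H+; let x = [H+] at equilibrium.
Ka = x²/(C₀ − x); solving the quadratic gives x = 1.57 × 10^-3 M.
Fraction ionized = 1.57 × 10^-3 / 0.018 = 0.0872 → 8.7%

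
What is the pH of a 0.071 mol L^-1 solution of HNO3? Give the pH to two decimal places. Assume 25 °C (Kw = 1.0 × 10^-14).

HNO3 is a strong acid and dissociates completely, so [H+] = 0.071 M.
pH = -log(0.071) = 1.15

pH = 1.15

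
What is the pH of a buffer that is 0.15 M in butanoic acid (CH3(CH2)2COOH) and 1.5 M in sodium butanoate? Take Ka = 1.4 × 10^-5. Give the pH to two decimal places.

pH = 5.85

pKa = −log(1.4 × 10^-5) = 4.854
Henderson–Hasselbalch: pH = pKa + log([CH3(CH2)2COO-]/[CH3(CH2)2COOH]) = 4.854 + log(1.5/0.15)
pH = 4.854 + (+1.000) = 5.85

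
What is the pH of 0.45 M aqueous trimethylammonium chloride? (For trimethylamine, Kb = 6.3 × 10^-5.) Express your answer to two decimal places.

pH = 5.07

(CH3)3NH+ is the conjugate acid of the weak base (CH3)3N.
Ka = Kw/Kb = 1.0×10^-14 / 6.3 × 10^-5 = 1.59 × 10^-10
Let x = [H+] at equilibrium. Ka = x²/(0.45 − x).
Neglecting x in the denominator: x = √(1.59 × 10^-10 × 0.45) = 8.46 × 10^-6 M
Check: 0.0019% ionized — well under 5%, approximation valid.
pH = −log[H+] = −log(8.46 × 10^-6) = 5.07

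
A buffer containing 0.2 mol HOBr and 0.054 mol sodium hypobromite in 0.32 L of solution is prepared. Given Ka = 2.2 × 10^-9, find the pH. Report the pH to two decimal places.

pKa = −log(2.2 × 10^-9) = 8.658
Using pH = pKa + log([base]/[acid]) with [base]/[acid] = 0.054/0.2:
pH = 8.658 + (-0.569) = 8.09

pH = 8.09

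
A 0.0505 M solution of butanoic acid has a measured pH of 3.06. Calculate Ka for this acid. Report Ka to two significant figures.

Ka = 1.5 × 10^-5

[H+] = 10^(-3.06) = 8.71 × 10^-4 M
At equilibrium [HA] = 0.0505 − 8.71 × 10^-4 = 4.96 × 10^-2 M
Ka = [H+][A-]/[HA] = (8.71 × 10^-4)² / 4.96 × 10^-2 = 1.5 × 10^-5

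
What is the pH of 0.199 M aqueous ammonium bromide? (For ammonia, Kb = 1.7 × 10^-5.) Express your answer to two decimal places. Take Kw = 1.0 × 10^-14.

pH = 4.97

NH4+ is the conjugate acid of the weak base NH3.
Ka = Kw/Kb = 1.0×10^-14 / 1.7 × 10^-5 = 5.88 × 10^-10
Ka = [H+]²/(0.199 − [H+]) = 5.88 × 10^-10
Since Ka ≪ C₀, [H+] ≈ √(Ka·C₀) = 1.08 × 10^-5 M.
pH = −log(1.08 × 10^-5) = 4.97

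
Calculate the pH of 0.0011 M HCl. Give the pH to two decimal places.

pH = 2.96

HCl is a strong acid and dissociates completely, so [H+] = 0.0011 M.
pH = -log(0.0011) = 2.96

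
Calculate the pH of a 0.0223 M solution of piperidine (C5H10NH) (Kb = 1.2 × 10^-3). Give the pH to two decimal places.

pH = 11.66

C5H10NH + H2O ⇌ C5H10NH2+ + OH-
Kb = x²/(0.0223 − x) = 1.2 × 10^-3
Here C₀/Kb ≈ 18.6, so the small-x approximation fails. Use the quadratic:
x = [−0.0012 + √(0.0012² + 0.000107)]/2 = 4.61 × 10^-3 M
pOH = 2.34, so pH = 14.00 − pOH = 11.66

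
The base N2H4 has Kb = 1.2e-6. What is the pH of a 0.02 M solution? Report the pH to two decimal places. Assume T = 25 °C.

pH = 10.19

N2H4 + H2O ⇌ N2H5+ + OH-
From the ICE table, Kb = [OH-]²/(0.02 − [OH-]) = 1.2 × 10^-6.
Assume [OH-] ≪ 0.02: [OH-] ≈ √(1.2 × 10^-6 × 0.02) = 1.55 × 10^-4 M
pOH = 3.81, so pH = 14.00 − pOH = 10.19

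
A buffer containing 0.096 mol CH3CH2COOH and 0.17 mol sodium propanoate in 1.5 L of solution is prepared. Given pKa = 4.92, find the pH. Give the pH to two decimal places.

pH = 5.17

Using pH = pKa + log([base]/[acid]) with [base]/[acid] = 0.17/0.096:
pH = 4.92 + (+0.248) = 5.17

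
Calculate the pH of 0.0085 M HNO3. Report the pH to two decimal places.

pH = 2.07

HNO3 is a strong acid and dissociates completely, so [H+] = 0.0085 M.
pH = -log(0.0085) = 2.07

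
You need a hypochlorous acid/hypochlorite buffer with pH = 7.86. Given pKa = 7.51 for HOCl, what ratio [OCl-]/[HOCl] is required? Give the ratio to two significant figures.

pH = pKa + log(r) ⇒ log(r) = 7.86 − 7.51 = +0.35
r = [OCl-]/[HOCl] = 10^(+0.35) = 2.24

ratio = 2.2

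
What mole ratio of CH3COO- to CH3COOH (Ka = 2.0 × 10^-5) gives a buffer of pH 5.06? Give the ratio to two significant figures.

pKa = -log(2.0 × 10^-5) = 4.699
pH = pKa + log(r) ⇒ log(r) = 5.06 − 4.699 = +0.361
r = [CH3COO-]/[CH3COOH] = 10^(+0.361) = 2.3

ratio = 2.3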